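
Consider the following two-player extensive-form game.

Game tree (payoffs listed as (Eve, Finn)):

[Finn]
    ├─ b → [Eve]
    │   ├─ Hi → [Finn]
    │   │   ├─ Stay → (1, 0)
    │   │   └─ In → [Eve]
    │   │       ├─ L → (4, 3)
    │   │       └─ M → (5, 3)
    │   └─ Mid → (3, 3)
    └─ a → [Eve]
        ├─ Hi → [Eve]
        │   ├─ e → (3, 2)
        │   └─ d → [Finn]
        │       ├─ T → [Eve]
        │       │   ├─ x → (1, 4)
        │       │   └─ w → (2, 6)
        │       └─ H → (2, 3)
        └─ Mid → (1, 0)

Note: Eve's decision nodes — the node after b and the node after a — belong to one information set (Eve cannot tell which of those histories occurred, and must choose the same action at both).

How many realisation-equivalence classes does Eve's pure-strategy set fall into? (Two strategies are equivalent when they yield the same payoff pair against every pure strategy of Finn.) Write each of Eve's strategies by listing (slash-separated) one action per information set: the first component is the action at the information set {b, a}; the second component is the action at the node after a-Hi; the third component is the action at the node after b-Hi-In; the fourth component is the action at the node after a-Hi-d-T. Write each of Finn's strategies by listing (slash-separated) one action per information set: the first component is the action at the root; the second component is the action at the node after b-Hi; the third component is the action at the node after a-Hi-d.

Eve has 16 pure strategies: Hi/e/L/x, Hi/e/L/w, Hi/e/M/x, Hi/e/M/w, Hi/d/L/x, Hi/d/L/w, Hi/d/M/x, Hi/d/M/w, Mid/e/L/x, Mid/e/L/w, Mid/e/M/x, Mid/e/M/w, Mid/d/L/x, Mid/d/L/w, Mid/d/M/x, Mid/d/M/w. Columns: b/Stay/T, b/Stay/H, b/In/T, b/In/H, a/Stay/T, a/Stay/H, a/In/T, a/In/H.
{Hi/e/L/x, Hi/e/L/w} → row (1,0) (1,0) (4,3) (4,3) (3,2) (3,2) (3,2) (3,2)
{Hi/e/M/x, Hi/e/M/w} → row (1,0) (1,0) (5,3) (5,3) (3,2) (3,2) (3,2) (3,2)
{Hi/d/L/x} → row (1,0) (1,0) (4,3) (4,3) (1,4) (2,3) (1,4) (2,3)
{Hi/d/L/w} → row (1,0) (1,0) (4,3) (4,3) (2,6) (2,3) (2,6) (2,3)
{Hi/d/M/x} → row (1,0) (1,0) (5,3) (5,3) (1,4) (2,3) (1,4) (2,3)
{Hi/d/M/w} → row (1,0) (1,0) (5,3) (5,3) (2,6) (2,3) (2,6) (2,3)
{Mid/e/L/x, Mid/e/L/w, Mid/e/M/x, Mid/e/M/w, Mid/d/L/x, Mid/d/L/w, Mid/d/M/x, Mid/d/M/w} → row (3,3) (3,3) (3,3) (3,3) (1,0) (1,0) (1,0) (1,0)
That's 7 distinct rows out of 16 strategies.

7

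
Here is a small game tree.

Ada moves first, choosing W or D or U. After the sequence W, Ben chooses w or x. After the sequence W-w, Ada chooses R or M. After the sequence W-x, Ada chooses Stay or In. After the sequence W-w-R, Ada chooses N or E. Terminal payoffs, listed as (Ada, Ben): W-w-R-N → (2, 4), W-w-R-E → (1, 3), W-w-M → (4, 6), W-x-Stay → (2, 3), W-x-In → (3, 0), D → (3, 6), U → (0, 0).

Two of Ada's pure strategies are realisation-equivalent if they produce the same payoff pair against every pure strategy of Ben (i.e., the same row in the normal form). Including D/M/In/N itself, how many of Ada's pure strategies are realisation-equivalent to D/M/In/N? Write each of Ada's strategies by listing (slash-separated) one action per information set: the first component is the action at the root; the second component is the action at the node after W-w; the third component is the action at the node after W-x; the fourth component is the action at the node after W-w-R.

Row for D/M/In/N (columns w, x): (3,6) (3,6).
Under D/M/In/N, Ada's choice at the node after W-w and at the node after W-x and at the node after W-w-R can never be reached regardless of what Ben does, so varying those choices leaves every outcome unchanged.
Holding the reachable choices fixed and varying the unreachable ones freely already gives 2 × 2 × 2 = 8 equivalent strategies.
No other strategy reproduces this row, so those 8 are the full class: D/R/Stay/N, D/R/Stay/E, D/R/In/N, D/R/In/E, D/M/Stay/N, D/M/Stay/E, D/M/In/N, D/M/In/E.

8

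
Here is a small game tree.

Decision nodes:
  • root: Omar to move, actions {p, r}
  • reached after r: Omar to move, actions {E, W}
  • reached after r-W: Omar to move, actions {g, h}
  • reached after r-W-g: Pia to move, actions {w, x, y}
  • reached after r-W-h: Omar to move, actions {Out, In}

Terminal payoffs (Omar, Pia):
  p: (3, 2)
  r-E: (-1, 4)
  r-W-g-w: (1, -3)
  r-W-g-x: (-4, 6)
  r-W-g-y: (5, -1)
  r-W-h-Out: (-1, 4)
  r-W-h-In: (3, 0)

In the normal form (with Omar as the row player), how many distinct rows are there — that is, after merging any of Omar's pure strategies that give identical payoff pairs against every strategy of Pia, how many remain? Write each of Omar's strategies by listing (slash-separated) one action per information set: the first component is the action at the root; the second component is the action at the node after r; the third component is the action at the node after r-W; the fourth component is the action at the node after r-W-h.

4

Omar has 16 pure strategies: p/E/g/Out, p/E/g/In, p/E/h/Out, p/E/h/In, p/W/g/Out, p/W/g/In, p/W/h/Out, p/W/h/In, r/E/g/Out, r/E/g/In, r/E/h/Out, r/E/h/In, r/W/g/Out, r/W/g/In, r/W/h/Out, r/W/h/In. Columns: w, x, y.
{p/E/g/Out, p/E/g/In, p/E/h/Out, p/E/h/In, p/W/g/Out, p/W/g/In, p/W/h/Out, p/W/h/In} → row (3,2) (3,2) (3,2)
{r/E/g/Out, r/E/g/In, r/E/h/Out, r/E/h/In, r/W/h/Out} → row (-1,4) (-1,4) (-1,4)
{r/W/g/Out, r/W/g/In} → row (1,-3) (-4,6) (5,-1)
{r/W/h/In} → row (3,0) (3,0) (3,0)
That's 4 distinct rows out of 16 strategies.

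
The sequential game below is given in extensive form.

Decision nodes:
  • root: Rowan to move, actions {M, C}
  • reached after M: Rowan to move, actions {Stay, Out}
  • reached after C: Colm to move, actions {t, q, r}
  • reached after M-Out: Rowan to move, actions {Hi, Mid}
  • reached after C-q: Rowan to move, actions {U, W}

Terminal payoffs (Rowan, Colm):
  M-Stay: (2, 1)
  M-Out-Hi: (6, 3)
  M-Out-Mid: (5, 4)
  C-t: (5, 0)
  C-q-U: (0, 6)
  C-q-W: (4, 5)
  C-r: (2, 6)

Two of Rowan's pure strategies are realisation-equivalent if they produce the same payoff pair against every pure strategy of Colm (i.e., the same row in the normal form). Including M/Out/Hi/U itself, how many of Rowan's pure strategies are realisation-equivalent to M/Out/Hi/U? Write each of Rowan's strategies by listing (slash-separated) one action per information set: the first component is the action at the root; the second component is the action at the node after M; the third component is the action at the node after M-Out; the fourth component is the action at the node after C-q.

2

Row for M/Out/Hi/U (columns t, q, r): (6,3) (6,3) (6,3).
Under M/Out/Hi/U, Rowan's choice at the node after C-q can never be reached regardless of what Colm does, so varying those choices leaves every outcome unchanged.
Holding the reachable choices fixed and varying the unreachable one freely already gives 2 equivalent strategies.
No other strategy reproduces this row, so those 2 are the full class: M/Out/Hi/U, M/Out/Hi/W.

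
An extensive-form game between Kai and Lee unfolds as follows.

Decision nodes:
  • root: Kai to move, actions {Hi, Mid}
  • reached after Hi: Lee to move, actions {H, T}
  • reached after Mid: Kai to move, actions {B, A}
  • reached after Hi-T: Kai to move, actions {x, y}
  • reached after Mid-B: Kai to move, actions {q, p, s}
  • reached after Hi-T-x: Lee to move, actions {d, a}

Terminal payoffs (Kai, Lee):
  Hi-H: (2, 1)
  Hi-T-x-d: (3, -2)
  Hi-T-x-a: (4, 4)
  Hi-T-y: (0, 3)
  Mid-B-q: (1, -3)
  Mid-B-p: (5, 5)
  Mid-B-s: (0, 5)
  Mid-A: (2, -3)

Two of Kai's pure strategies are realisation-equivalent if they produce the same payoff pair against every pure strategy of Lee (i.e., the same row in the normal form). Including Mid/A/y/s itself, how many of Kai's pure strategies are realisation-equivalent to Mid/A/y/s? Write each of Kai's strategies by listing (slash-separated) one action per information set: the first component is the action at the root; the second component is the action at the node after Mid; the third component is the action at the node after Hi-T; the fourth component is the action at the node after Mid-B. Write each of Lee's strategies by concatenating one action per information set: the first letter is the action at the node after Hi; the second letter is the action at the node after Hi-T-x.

Row for Mid/A/y/s (columns Hd, Ha, Td, Ta): (2,-3) (2,-3) (2,-3) (2,-3).
Under Mid/A/y/s, Kai's choice at the node after Hi-T and at the node after Mid-B can never be reached regardless of what Lee does, so varying those choices leaves every outcome unchanged.
Holding the reachable choices fixed and varying the unreachable ones freely already gives 2 × 3 = 6 equivalent strategies.
No other strategy reproduces this row, so those 6 are the full class: Mid/A/x/q, Mid/A/x/p, Mid/A/x/s, Mid/A/y/q, Mid/A/y/p, Mid/A/y/s.

6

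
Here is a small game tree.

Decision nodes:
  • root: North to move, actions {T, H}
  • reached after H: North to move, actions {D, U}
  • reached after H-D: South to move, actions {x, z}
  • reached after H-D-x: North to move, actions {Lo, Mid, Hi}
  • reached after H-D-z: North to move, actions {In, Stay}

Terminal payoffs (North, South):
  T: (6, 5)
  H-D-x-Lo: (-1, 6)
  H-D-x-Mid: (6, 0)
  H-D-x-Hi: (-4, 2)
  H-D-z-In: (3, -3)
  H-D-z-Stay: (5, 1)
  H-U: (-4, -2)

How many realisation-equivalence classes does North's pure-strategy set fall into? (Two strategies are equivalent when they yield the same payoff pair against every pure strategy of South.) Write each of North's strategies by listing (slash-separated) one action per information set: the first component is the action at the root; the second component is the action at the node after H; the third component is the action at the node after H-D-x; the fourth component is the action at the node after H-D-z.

8

North has 24 pure strategies: T/D/Lo/In, T/D/Lo/Stay, T/D/Mid/In, T/D/Mid/Stay, T/D/Hi/In, T/D/Hi/Stay, T/U/Lo/In, T/U/Lo/Stay, T/U/Mid/In, T/U/Mid/Stay, T/U/Hi/In, T/U/Hi/Stay, H/D/Lo/In, H/D/Lo/Stay, H/D/Mid/In, H/D/Mid/Stay, H/D/Hi/In, H/D/Hi/Stay, H/U/Lo/In, H/U/Lo/Stay, H/U/Mid/In, H/U/Mid/Stay, H/U/Hi/In, H/U/Hi/Stay. Columns: x, z.
{T/D/Lo/In, T/D/Lo/Stay, T/D/Mid/In, T/D/Mid/Stay, T/D/Hi/In, T/D/Hi/Stay, T/U/Lo/In, T/U/Lo/Stay, T/U/Mid/In, T/U/Mid/Stay, T/U/Hi/In, T/U/Hi/Stay} → row (6,5) (6,5)
{H/D/Lo/In} → row (-1,6) (3,-3)
{H/D/Lo/Stay} → row (-1,6) (5,1)
{H/D/Mid/In} → row (6,0) (3,-3)
{H/D/Mid/Stay} → row (6,0) (5,1)
{H/D/Hi/In} → row (-4,2) (3,-3)
{H/D/Hi/Stay} → row (-4,2) (5,1)
{H/U/Lo/In, H/U/Lo/Stay, H/U/Mid/In, H/U/Mid/Stay, H/U/Hi/In, H/U/Hi/Stay} → row (-4,-2) (-4,-2)
That's 8 distinct rows out of 24 strategies.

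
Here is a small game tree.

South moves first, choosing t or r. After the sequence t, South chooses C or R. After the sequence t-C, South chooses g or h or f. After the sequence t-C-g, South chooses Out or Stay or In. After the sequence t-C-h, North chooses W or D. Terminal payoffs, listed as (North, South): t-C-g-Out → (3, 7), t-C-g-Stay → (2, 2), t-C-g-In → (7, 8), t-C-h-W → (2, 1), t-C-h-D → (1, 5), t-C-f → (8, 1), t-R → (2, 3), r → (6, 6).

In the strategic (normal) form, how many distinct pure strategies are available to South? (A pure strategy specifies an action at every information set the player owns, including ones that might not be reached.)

South owns the root with actions {t, r} — two choices.
South owns the node after t with actions {C, R} — two choices.
South owns the node after t-C with actions {g, h, f} — three choices.
South owns the node after t-C-g with actions {Out, Stay, In} — three choices.
A pure strategy fixes one action at each information set independently, so the count is the product 2 × 2 × 3 × 3 = 36.

36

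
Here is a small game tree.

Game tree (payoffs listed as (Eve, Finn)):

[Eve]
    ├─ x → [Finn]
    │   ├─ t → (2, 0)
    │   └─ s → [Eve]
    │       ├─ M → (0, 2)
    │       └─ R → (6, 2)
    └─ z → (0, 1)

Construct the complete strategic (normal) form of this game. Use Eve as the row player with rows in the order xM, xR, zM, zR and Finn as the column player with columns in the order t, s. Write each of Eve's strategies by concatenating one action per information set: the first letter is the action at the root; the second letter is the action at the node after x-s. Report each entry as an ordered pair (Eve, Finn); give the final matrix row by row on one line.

Row xM: t→(2,0), s→(0,2)
Row xR: t→(2,0), s→(6,2)
Row zM: t→(0,1), s→(0,1)
Row zR: t→(0,1), s→(0,1)

xM: (2,0) (0,2) | xR: (2,0) (6,2) | zM: (0,1) (0,1) | zR: (0,1) (0,1)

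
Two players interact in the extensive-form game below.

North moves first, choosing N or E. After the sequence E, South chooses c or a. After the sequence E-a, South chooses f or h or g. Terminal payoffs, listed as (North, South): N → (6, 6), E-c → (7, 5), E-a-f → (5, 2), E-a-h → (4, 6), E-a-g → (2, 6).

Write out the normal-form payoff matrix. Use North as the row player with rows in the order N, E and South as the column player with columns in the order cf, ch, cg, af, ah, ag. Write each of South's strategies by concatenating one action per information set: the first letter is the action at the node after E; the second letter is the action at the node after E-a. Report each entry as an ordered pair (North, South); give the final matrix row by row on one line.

N: (6,6) (6,6) (6,6) (6,6) (6,6) (6,6) | E: (7,5) (7,5) (7,5) (5,2) (4,6) (2,6)

           cf       ch       cg       af       ah       ag
   N    (6,6)    (6,6)    (6,6)    (6,6)    (6,6)    (6,6)
   E    (7,5)    (7,5)    (7,5)    (5,2)    (4,6)    (2,6)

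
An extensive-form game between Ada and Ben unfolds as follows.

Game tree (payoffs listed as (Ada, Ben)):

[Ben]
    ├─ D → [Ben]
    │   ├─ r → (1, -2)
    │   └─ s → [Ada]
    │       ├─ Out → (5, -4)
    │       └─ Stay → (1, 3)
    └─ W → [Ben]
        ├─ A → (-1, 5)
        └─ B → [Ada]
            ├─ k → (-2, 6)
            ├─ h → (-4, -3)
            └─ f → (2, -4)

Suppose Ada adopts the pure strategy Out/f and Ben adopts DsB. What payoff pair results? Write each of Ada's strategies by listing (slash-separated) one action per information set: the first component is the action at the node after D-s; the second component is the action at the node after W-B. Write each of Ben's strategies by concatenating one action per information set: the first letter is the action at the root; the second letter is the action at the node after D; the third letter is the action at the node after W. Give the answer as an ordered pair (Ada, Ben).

Trace the play path from the root:
  Ben plays D
  Ben plays s at [D]
  Ada plays Out at [D-s]
→ terminal payoff (5, -4).
(Ada's choice at the node after W-B is never reached on this path, so it doesn't affect the outcome.)

(5, -4)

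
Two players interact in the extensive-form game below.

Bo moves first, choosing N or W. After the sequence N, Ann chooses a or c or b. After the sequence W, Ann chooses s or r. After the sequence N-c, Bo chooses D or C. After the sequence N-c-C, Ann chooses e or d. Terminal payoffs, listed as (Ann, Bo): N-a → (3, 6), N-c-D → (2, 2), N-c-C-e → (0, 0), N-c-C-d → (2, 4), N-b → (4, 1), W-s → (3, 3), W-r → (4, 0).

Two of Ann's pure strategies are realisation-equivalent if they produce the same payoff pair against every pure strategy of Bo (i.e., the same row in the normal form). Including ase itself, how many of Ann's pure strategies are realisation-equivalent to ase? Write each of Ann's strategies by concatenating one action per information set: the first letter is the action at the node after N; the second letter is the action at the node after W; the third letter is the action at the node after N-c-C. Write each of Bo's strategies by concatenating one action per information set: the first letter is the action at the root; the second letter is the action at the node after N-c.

2

Row for ase (columns ND, NC, WD, WC): (3,6) (3,6) (3,3) (3,3).
Under ase, Ann's choice at the node after N-c-C can never be reached regardless of what Bo does, so varying those choices leaves every outcome unchanged.
Holding the reachable choices fixed and varying the unreachable one freely already gives 2 equivalent strategies.
No other strategy reproduces this row, so those 2 are the full class: ase, asd.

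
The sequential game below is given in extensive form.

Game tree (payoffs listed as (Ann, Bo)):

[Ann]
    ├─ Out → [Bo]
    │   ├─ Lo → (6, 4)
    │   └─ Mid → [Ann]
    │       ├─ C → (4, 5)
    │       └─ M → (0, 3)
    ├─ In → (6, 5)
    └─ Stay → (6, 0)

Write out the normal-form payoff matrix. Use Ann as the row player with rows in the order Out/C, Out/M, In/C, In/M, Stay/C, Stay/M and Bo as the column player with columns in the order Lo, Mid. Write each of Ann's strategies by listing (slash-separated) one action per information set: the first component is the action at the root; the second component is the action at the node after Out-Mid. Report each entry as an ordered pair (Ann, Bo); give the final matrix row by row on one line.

             Lo      Mid
 Out/C    (6,4)    (4,5)
 Out/M    (6,4)    (0,3)
  In/C    (6,5)    (6,5)
  In/M    (6,5)    (6,5)
Stay/C    (6,0)    (6,0)
Stay/M    (6,0)    (6,0)

Out/C: (6,4) (4,5) | Out/M: (6,4) (0,3) | In/C: (6,5) (6,5) | In/M: (6,5) (6,5) | Stay/C: (6,0) (6,0) | Stay/M: (6,0) (6,0)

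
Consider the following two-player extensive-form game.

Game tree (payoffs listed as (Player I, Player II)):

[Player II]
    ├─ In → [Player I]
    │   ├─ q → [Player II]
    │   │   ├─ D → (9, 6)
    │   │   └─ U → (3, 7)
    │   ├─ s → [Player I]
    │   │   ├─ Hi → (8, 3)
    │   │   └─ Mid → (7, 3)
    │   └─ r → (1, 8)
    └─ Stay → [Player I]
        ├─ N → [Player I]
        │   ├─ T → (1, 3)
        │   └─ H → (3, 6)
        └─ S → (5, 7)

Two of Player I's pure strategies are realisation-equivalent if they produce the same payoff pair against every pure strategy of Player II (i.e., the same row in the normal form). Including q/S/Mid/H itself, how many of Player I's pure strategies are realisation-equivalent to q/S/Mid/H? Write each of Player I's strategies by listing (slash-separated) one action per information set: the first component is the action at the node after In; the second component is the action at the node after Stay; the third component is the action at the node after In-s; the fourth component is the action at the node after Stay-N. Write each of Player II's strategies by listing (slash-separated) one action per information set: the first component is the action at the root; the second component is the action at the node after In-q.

Row for q/S/Mid/H (columns In/D, In/U, Stay/D, Stay/U): (9,6) (3,7) (5,7) (5,7).
Under q/S/Mid/H, Player I's choice at the node after In-s and at the node after Stay-N can never be reached regardless of what Player II does, so varying those choices leaves every outcome unchanged.
Holding the reachable choices fixed and varying the unreachable ones freely already gives 2 × 2 = 4 equivalent strategies.
No other strategy reproduces this row, so those 4 are the full class: q/S/Hi/T, q/S/Hi/H, q/S/Mid/T, q/S/Mid/H.

4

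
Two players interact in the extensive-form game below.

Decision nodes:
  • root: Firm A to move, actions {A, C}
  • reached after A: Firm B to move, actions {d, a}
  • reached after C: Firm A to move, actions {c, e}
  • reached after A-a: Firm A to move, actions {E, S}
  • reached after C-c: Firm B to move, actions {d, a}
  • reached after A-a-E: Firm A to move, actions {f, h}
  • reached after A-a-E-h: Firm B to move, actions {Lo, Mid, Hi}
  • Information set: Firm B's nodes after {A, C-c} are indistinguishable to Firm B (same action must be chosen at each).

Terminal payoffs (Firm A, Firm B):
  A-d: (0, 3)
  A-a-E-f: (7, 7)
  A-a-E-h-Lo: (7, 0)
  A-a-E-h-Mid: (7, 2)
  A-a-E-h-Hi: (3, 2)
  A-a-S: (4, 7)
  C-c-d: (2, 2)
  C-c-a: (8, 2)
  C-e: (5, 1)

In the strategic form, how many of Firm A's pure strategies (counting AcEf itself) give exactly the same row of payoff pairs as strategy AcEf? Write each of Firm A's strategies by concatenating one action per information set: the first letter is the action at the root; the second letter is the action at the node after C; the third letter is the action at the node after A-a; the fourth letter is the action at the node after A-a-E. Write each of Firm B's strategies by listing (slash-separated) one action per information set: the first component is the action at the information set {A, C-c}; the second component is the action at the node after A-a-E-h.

2

Row for AcEf (columns d/Lo, d/Mid, d/Hi, a/Lo, a/Mid, a/Hi): (0,3) (0,3) (0,3) (7,7) (7,7) (7,7).
Under AcEf, Firm A's choice at the node after C can never be reached regardless of what Firm B does, so varying those choices leaves every outcome unchanged.
Holding the reachable choices fixed and varying the unreachable one freely already gives 2 equivalent strategies.
No other strategy reproduces this row, so those 2 are the full class: AcEf, AeEf.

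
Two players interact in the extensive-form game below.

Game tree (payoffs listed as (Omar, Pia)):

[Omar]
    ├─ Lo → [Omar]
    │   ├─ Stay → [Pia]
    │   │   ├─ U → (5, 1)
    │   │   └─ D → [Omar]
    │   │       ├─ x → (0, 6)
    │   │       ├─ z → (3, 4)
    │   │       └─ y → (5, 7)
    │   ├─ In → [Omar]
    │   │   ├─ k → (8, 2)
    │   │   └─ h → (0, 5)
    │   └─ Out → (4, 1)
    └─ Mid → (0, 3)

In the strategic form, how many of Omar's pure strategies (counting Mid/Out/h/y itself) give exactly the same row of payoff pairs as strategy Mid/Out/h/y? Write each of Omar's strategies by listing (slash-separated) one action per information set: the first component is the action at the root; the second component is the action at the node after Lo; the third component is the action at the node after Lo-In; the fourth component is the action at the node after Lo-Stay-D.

18

Row for Mid/Out/h/y (columns U, D): (0,3) (0,3).
Under Mid/Out/h/y, Omar's choice at the node after Lo and at the node after Lo-In and at the node after Lo-Stay-D can never be reached regardless of what Pia does, so varying those choices leaves every outcome unchanged.
Holding the reachable choices fixed and varying the unreachable ones freely already gives 3 × 2 × 3 = 18 equivalent strategies.
No other strategy reproduces this row, so those 18 are the full class: Mid/Stay/k/x, Mid/Stay/k/z, Mid/Stay/k/y, Mid/Stay/h/x, Mid/Stay/h/z, Mid/Stay/h/y, Mid/In/k/x, Mid/In/k/z, Mid/In/k/y, Mid/In/h/x, Mid/In/h/z, Mid/In/h/y, Mid/Out/k/x, Mid/Out/k/z, Mid/Out/k/y, Mid/Out/h/x, Mid/Out/h/z, Mid/Out/h/y.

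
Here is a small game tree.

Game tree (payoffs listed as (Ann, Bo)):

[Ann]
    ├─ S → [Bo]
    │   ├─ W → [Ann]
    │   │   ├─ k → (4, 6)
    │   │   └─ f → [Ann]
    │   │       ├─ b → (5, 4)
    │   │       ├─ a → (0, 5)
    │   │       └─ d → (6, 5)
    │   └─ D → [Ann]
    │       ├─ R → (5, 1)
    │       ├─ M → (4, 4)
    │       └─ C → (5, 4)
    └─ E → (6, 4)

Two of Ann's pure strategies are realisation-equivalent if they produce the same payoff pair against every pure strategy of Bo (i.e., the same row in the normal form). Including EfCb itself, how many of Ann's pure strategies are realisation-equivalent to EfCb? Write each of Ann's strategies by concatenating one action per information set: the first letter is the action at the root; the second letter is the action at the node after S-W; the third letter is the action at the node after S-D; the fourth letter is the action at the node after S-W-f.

Row for EfCb (columns W, D): (6,4) (6,4).
Under EfCb, Ann's choice at the node after S-W and at the node after S-D and at the node after S-W-f can never be reached regardless of what Bo does, so varying those choices leaves every outcome unchanged.
Holding the reachable choices fixed and varying the unreachable ones freely already gives 2 × 3 × 3 = 18 equivalent strategies.
No other strategy reproduces this row, so those 18 are the full class: EkRb, EkRa, EkRd, EkMb, EkMa, EkMd, EkCb, EkCa, EkCd, EfRb, EfRa, EfRd, EfMb, EfMa, EfMd, EfCb, EfCa, EfCd.

18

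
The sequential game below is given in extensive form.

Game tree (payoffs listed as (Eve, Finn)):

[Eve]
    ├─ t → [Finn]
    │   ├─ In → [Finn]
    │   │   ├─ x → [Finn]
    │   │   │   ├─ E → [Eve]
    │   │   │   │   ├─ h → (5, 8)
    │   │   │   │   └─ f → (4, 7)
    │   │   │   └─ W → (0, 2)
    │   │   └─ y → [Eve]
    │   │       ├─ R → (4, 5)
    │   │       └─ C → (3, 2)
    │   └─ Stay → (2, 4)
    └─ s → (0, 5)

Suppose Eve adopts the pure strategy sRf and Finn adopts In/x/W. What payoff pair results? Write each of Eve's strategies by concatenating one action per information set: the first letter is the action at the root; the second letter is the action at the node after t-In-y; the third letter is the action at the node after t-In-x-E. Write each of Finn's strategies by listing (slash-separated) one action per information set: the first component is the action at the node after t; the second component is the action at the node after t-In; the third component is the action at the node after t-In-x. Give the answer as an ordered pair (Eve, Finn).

Trace the play path from the root:
  Eve plays s
→ terminal payoff (0, 5).
(Eve's choice at the node after t-In-y is never reached on this path, so it doesn't affect the outcome.)

(0, 5)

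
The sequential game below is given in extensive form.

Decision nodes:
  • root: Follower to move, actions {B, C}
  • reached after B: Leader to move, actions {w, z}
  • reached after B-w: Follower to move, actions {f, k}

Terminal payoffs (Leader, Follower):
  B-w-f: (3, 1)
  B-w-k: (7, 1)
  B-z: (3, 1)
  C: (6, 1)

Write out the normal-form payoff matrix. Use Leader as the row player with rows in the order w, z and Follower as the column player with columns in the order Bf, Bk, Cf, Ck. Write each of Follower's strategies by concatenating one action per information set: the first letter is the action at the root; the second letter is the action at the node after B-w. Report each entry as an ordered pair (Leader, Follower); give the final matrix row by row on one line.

w: (3,1) (7,1) (6,1) (6,1) | z: (3,1) (3,1) (6,1) (6,1)

Row w: Bf→(3,1), Bk→(7,1), Cf→(6,1), Ck→(6,1)
Row z: Bf→(3,1), Bk→(3,1), Cf→(6,1), Ck→(6,1)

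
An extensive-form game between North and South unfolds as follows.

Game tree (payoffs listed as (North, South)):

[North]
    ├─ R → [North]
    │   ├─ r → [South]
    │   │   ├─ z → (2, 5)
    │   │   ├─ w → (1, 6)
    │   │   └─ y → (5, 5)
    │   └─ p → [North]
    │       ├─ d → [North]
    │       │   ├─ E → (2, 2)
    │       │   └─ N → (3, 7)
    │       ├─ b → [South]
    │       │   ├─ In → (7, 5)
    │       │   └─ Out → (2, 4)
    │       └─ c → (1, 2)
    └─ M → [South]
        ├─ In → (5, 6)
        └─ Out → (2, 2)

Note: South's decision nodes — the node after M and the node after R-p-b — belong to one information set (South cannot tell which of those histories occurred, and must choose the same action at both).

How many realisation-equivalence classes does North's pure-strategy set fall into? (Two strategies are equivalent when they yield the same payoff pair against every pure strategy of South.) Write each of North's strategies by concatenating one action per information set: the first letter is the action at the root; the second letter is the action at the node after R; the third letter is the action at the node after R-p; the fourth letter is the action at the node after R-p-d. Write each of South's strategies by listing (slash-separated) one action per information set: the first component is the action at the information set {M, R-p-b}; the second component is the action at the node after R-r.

North has 24 pure strategies: RrdE, RrdN, RrbE, RrbN, RrcE, RrcN, RpdE, RpdN, RpbE, RpbN, RpcE, RpcN, MrdE, MrdN, MrbE, MrbN, MrcE, MrcN, MpdE, MpdN, MpbE, MpbN, MpcE, MpcN. Columns: In/z, In/w, In/y, Out/z, Out/w, Out/y.
{RrdE, RrdN, RrbE, RrbN, RrcE, RrcN} → row (2,5) (1,6) (5,5) (2,5) (1,6) (5,5)
{RpdE} → row (2,2) (2,2) (2,2) (2,2) (2,2) (2,2)
{RpdN} → row (3,7) (3,7) (3,7) (3,7) (3,7) (3,7)
{RpbE, RpbN} → row (7,5) (7,5) (7,5) (2,4) (2,4) (2,4)
{RpcE, RpcN} → row (1,2) (1,2) (1,2) (1,2) (1,2) (1,2)
{MrdE, MrdN, MrbE, MrbN, MrcE, MrcN, MpdE, MpdN, MpbE, MpbN, MpcE, MpcN} → row (5,6) (5,6) (5,6) (2,2) (2,2) (2,2)
That's 6 distinct rows out of 24 strategies.

6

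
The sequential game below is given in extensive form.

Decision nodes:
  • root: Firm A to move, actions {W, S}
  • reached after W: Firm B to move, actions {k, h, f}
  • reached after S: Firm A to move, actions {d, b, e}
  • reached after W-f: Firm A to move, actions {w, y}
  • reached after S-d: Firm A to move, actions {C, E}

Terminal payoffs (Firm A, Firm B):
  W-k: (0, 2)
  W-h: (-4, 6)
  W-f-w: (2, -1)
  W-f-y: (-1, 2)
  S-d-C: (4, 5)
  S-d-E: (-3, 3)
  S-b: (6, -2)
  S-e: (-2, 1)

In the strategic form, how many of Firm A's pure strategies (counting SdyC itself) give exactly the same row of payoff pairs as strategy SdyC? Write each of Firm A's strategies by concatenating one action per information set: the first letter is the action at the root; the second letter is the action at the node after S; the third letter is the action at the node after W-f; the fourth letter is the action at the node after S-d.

2

Row for SdyC (columns k, h, f): (4,5) (4,5) (4,5).
Under SdyC, Firm A's choice at the node after W-f can never be reached regardless of what Firm B does, so varying those choices leaves every outcome unchanged.
Holding the reachable choices fixed and varying the unreachable one freely already gives 2 equivalent strategies.
No other strategy reproduces this row, so those 2 are the full class: SdwC, SdyC.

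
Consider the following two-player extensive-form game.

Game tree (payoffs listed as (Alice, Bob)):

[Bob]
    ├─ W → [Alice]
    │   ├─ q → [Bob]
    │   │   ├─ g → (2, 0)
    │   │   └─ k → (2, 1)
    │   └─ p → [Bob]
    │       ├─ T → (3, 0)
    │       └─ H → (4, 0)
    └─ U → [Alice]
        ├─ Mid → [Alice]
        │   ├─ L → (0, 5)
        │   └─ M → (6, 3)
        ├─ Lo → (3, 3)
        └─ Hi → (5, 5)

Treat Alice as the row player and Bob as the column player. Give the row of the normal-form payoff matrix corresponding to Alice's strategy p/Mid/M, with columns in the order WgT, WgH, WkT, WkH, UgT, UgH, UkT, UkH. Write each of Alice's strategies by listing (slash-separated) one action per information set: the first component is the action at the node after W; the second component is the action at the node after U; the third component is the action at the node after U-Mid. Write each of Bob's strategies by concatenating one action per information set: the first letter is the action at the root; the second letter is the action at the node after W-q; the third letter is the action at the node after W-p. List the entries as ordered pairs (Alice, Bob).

vs WgT: Bob plays W → Alice plays p at [W] → Bob plays T at [W-p] → (3, 0)
vs WgH: Bob plays W → Alice plays p at [W] → Bob plays H at [W-p] → (4, 0)
vs WkT: Bob plays W → Alice plays p at [W] → Bob plays T at [W-p] → (3, 0)
vs WkH: Bob plays W → Alice plays p at [W] → Bob plays H at [W-p] → (4, 0)
vs UgT: Bob plays U → Alice plays Mid at [U] → Alice plays M at [U-Mid] → (6, 3)
vs UgH: Bob plays U → Alice plays Mid at [U] → Alice plays M at [U-Mid] → (6, 3)
vs UkT: Bob plays U → Alice plays Mid at [U] → Alice plays M at [U-Mid] → (6, 3)
vs UkH: Bob plays U → Alice plays Mid at [U] → Alice plays M at [U-Mid] → (6, 3)

(3,0) (4,0) (3,0) (4,0) (6,3) (6,3) (6,3) (6,3)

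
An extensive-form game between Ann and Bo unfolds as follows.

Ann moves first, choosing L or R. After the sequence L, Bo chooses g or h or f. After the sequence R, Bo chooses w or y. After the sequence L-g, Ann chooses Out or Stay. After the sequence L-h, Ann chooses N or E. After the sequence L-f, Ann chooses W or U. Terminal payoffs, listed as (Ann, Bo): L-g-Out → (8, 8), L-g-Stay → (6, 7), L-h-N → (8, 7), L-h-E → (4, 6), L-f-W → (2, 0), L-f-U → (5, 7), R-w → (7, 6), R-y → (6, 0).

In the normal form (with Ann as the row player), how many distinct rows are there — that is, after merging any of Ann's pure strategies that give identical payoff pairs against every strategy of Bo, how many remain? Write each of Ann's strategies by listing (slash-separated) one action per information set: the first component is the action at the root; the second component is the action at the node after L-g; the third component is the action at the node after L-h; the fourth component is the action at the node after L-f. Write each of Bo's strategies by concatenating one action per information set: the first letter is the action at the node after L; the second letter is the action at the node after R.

Ann has 16 pure strategies: L/Out/N/W, L/Out/N/U, L/Out/E/W, L/Out/E/U, L/Stay/N/W, L/Stay/N/U, L/Stay/E/W, L/Stay/E/U, R/Out/N/W, R/Out/N/U, R/Out/E/W, R/Out/E/U, R/Stay/N/W, R/Stay/N/U, R/Stay/E/W, R/Stay/E/U. Columns: gw, gy, hw, hy, fw, fy.
{L/Out/N/W} → row (8,8) (8,8) (8,7) (8,7) (2,0) (2,0)
{L/Out/N/U} → row (8,8) (8,8) (8,7) (8,7) (5,7) (5,7)
{L/Out/E/W} → row (8,8) (8,8) (4,6) (4,6) (2,0) (2,0)
{L/Out/E/U} → row (8,8) (8,8) (4,6) (4,6) (5,7) (5,7)
{L/Stay/N/W} → row (6,7) (6,7) (8,7) (8,7) (2,0) (2,0)
{L/Stay/N/U} → row (6,7) (6,7) (8,7) (8,7) (5,7) (5,7)
{L/Stay/E/W} → row (6,7) (6,7) (4,6) (4,6) (2,0) (2,0)
{L/Stay/E/U} → row (6,7) (6,7) (4,6) (4,6) (5,7) (5,7)
{R/Out/N/W, R/Out/N/U, R/Out/E/W, R/Out/E/U, R/Stay/N/W, R/Stay/N/U, R/Stay/E/W, R/Stay/E/U} → row (7,6) (6,0) (7,6) (6,0) (7,6) (6,0)
That's 9 distinct rows out of 16 strategies.

9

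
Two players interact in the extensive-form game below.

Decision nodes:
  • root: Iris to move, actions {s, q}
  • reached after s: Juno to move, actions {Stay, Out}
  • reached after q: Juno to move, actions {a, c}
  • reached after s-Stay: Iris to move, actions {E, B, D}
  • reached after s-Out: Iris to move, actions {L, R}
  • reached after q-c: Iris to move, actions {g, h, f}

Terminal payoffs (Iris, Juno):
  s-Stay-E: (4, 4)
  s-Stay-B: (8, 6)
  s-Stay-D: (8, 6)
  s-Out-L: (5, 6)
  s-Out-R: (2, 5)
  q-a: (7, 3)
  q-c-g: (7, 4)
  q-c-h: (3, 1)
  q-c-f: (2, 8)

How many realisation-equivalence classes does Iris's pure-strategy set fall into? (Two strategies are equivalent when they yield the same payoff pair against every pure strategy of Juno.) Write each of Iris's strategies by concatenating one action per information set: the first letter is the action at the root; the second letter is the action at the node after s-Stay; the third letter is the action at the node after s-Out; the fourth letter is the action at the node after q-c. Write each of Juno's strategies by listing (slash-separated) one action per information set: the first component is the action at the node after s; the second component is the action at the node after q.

7

Iris has 36 pure strategies: sELg, sELh, sELf, sERg, sERh, sERf, sBLg, sBLh, sBLf, sBRg, sBRh, sBRf, sDLg, sDLh, sDLf, sDRg, sDRh, sDRf, qELg, qELh, qELf, qERg, qERh, qERf, qBLg, qBLh, qBLf, qBRg, qBRh, qBRf, qDLg, qDLh, qDLf, qDRg, qDRh, qDRf. Columns: Stay/a, Stay/c, Out/a, Out/c.
{sELg, sELh, sELf} → row (4,4) (4,4) (5,6) (5,6)
{sERg, sERh, sERf} → row (4,4) (4,4) (2,5) (2,5)
{sBLg, sBLh, sBLf, sDLg, sDLh, sDLf} → row (8,6) (8,6) (5,6) (5,6)
{sBRg, sBRh, sBRf, sDRg, sDRh, sDRf} → row (8,6) (8,6) (2,5) (2,5)
{qELg, qERg, qBLg, qBRg, qDLg, qDRg} → row (7,3) (7,4) (7,3) (7,4)
{qELh, qERh, qBLh, qBRh, qDLh, qDRh} → row (7,3) (3,1) (7,3) (3,1)
{qELf, qERf, qBLf, qBRf, qDLf, qDRf} → row (7,3) (2,8) (7,3) (2,8)
That's 7 distinct rows out of 36 strategies.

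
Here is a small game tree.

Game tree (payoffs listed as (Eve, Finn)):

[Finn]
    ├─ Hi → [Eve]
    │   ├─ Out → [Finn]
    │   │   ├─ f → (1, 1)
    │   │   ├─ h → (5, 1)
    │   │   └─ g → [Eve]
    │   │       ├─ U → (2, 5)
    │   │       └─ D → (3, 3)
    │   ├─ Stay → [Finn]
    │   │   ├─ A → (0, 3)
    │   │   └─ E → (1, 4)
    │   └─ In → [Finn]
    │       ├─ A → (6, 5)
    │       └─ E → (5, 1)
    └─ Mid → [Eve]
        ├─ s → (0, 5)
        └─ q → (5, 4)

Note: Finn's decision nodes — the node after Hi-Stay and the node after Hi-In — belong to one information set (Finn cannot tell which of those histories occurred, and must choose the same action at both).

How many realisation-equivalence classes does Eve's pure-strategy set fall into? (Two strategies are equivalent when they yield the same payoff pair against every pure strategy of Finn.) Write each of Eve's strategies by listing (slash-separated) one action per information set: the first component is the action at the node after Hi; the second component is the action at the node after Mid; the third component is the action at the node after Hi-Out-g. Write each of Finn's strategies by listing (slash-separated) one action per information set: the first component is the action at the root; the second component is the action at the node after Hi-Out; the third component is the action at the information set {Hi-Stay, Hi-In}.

Eve has 12 pure strategies: Out/s/U, Out/s/D, Out/q/U, Out/q/D, Stay/s/U, Stay/s/D, Stay/q/U, Stay/q/D, In/s/U, In/s/D, In/q/U, In/q/D. Columns: Hi/f/A, Hi/f/E, Hi/h/A, Hi/h/E, Hi/g/A, Hi/g/E, Mid/f/A, Mid/f/E, Mid/h/A, Mid/h/E, Mid/g/A, Mid/g/E.
{Out/s/U} → row (1,1) (1,1) (5,1) (5,1) (2,5) (2,5) (0,5) (0,5) (0,5) (0,5) (0,5) (0,5)
{Out/s/D} → row (1,1) (1,1) (5,1) (5,1) (3,3) (3,3) (0,5) (0,5) (0,5) (0,5) (0,5) (0,5)
{Out/q/U} → row (1,1) (1,1) (5,1) (5,1) (2,5) (2,5) (5,4) (5,4) (5,4) (5,4) (5,4) (5,4)
{Out/q/D} → row (1,1) (1,1) (5,1) (5,1) (3,3) (3,3) (5,4) (5,4) (5,4) (5,4) (5,4) (5,4)
{Stay/s/U, Stay/s/D} → row (0,3) (1,4) (0,3) (1,4) (0,3) (1,4) (0,5) (0,5) (0,5) (0,5) (0,5) (0,5)
{Stay/q/U, Stay/q/D} → row (0,3) (1,4) (0,3) (1,4) (0,3) (1,4) (5,4) (5,4) (5,4) (5,4) (5,4) (5,4)
{In/s/U, In/s/D} → row (6,5) (5,1) (6,5) (5,1) (6,5) (5,1) (0,5) (0,5) (0,5) (0,5) (0,5) (0,5)
{In/q/U, In/q/D} → row (6,5) (5,1) (6,5) (5,1) (6,5) (5,1) (5,4) (5,4) (5,4) (5,4) (5,4) (5,4)
That's 8 distinct rows out of 12 strategies.

8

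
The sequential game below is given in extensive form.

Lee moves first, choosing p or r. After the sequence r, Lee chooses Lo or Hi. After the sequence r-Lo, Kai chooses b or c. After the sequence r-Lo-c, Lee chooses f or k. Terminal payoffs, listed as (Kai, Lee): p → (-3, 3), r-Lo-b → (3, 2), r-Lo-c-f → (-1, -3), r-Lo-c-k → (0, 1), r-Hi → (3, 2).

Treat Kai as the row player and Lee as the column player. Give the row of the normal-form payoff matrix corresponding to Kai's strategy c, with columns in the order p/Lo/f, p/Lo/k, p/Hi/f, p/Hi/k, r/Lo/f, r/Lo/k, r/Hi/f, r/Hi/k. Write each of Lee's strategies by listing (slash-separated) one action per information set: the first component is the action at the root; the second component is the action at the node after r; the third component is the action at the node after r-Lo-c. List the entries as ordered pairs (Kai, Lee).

(-3,3) (-3,3) (-3,3) (-3,3) (-1,-3) (0,1) (3,2) (3,2)

vs p/Lo/f: Lee plays p → (-3, 3)
vs p/Lo/k: Lee plays p → (-3, 3)
vs p/Hi/f: Lee plays p → (-3, 3)
vs p/Hi/k: Lee plays p → (-3, 3)
vs r/Lo/f: Lee plays r → Lee plays Lo at [r] → Kai plays c at [r-Lo] → Lee plays f at [r-Lo-c] → (-1, -3)
vs r/Lo/k: Lee plays r → Lee plays Lo at [r] → Kai plays c at [r-Lo] → Lee plays k at [r-Lo-c] → (0, 1)
vs r/Hi/f: Lee plays r → Lee plays Hi at [r] → (3, 2)
vs r/Hi/k: Lee plays r → Lee plays Hi at [r] → (3, 2)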